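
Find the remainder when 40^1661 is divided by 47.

By repeated squaring mod 47: 40^1≡40, 40^2≡2, 40^4≡4, 40^8≡16, 40^16≡21, 40^32≡18, 40^64≡42, 40^128≡25, 40^256≡14, 40^512≡8, 40^1024≡17.
1661 = 1 + 4 + 8 + 16 + 32 + 64 + 512 + 1024, so 40^1661 ≡ 40·4·16·21·18·42·8·17 ≡ 19 (mod 47).

19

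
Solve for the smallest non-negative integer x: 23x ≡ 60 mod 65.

The inverse of 23 mod 65 is 17 (since 23·17 = 391 ≡ 1).
So x ≡ 17·60 = 1020 ≡ 45 (mod 65).
Check: 23·45 = 1035 = 15·65 + 60.

45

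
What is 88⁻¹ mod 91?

91 = 1·88 + 3
88 = 29·3 + 1
3 = 3·1 + 0
Back-substituting gives 88·30 ≡ 1 (mod 91).

30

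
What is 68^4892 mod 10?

The units digit of 68^n cycles with period 4: 8, 4, 2, 6, …
4892 mod 4 = 0, so the last digit matches 8^4 = 6.

6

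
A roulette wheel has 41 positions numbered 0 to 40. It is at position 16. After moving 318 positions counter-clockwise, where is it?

26

318 = 7·41 + 31, so 318 mod 41 = 31.
(16 − 31) mod 41 = 26.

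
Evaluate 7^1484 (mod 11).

Successive squares of 7 mod 11: 7^1≡7, 7^2≡5, 7^4≡3, 7^8≡9, 7^16≡4, 7^32≡5, 7^64≡3, 7^128≡9, 7^256≡4, 7^512≡5, 7^1024≡3.
1484 = 4 + 8 + 64 + 128 + 256 + 1024, so 7^1484 ≡ 3·9·3·9·4·3 ≡ 3 (mod 11).

3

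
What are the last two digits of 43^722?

Square-and-reduce mod 100: 43^1≡43, 43^2≡49, 43^4≡1, 43^8≡1, 43^16≡1, 43^32≡1, 43^64≡1, 43^128≡1, 43^256≡1, 43^512≡1.
Since 722 = 2 + 16 + 64 + 128 + 512 in binary, 43^722 ≡ 49·1·1·1·1 ≡ 49 (mod 100).

49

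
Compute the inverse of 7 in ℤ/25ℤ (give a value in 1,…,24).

25 = 3·7 + 4
7 = 1·4 + 3
4 = 1·3 + 1
3 = 3·1 + 0
Back-substituting gives 7·18 ≡ 1 (mod 25).

18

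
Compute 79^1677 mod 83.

71

Square-and-reduce mod 83: 79^1≡79, 79^2≡16, 79^4≡7, 79^8≡49, 79^16≡77, 79^32≡36, 79^64≡51, 79^128≡28, 79^256≡37, 79^512≡41, 79^1024≡21.
Since 1677 = 1 + 4 + 8 + 128 + 512 + 1024 in binary, 79^1677 ≡ 79·7·49·28·41·21 ≡ 71 (mod 83).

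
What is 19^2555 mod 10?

9

The units digit of 19^n cycles with period 2: 9, 1, …
2555 leaves remainder 1 on division by 2, so 19^2555 ends in 9.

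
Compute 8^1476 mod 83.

Successive squares of 8 mod 83: 8^1≡8, 8^2≡64, 8^4≡29, 8^8≡11, 8^16≡38, 8^32≡33, 8^64≡10, 8^128≡17, 8^256≡40, 8^512≡23, 8^1024≡31.
1476 = 4 + 64 + 128 + 256 + 1024, so 8^1476 ≡ 29·10·17·40·31 ≡ 1 (mod 83).

1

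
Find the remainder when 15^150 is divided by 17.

Square-and-reduce mod 17: 15^1≡15, 15^2≡4, 15^4≡16, 15^8≡1, 15^16≡1, 15^32≡1, 15^64≡1, 15^128≡1.
150 = 2 + 4 + 16 + 128, so 15^150 ≡ 4·16·1·1 ≡ 13 (mod 17).

13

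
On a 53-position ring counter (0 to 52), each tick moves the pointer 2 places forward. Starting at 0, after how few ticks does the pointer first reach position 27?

The inverse of 2 mod 53 is 27 (since 2·27 = 54 ≡ 1).
So x ≡ 27·27 = 729 ≡ 40 (mod 53).

40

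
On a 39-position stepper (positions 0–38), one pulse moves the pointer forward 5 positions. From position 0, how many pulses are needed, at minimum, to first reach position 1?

39 = 7·5 + 4
5 = 1·4 + 1
4 = 4·1 + 0
Back-substituting gives 5·8 ≡ 1 (mod 39).

8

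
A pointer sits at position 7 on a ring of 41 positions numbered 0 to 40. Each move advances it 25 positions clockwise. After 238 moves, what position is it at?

12

238·25 = 5950.
5950 mod 41 = 5 (since 145·41 = 5945).
(7 + 5) mod 41 = 12.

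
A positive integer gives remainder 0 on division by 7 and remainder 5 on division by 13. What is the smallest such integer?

70

Since 13·6 ≡ 1 (mod 7), take x = 5 + 13·((0−5)·6 mod 7) = 5 + 13·5 = 70.
Check: 70 mod 7 = 0, 70 mod 13 = 5.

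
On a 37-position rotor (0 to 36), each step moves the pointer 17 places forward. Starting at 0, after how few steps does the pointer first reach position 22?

10

The inverse of 17 mod 37 is 24 (since 17·24 = 408 ≡ 1).
So x ≡ 24·22 = 528 ≡ 10 (mod 37).
Check: 17·10 = 170 = 4·37 + 22.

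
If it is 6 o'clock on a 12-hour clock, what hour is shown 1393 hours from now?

1393 mod 12 = 1 (since 116·12 = 1392).
6 + 1 → 7 on a 12-hour dial.

7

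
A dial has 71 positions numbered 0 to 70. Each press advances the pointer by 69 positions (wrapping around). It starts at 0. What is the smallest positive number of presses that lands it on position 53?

9

69⁻¹ ≡ 35 (mod 71) because 69·35 = 2415 = 34·71 + 1.
So x ≡ 35·53 = 1855 ≡ 9 (mod 71).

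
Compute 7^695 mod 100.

By repeated squaring mod 100: 7^1≡7, 7^2≡49, 7^4≡1, 7^8≡1, 7^16≡1, 7^32≡1, 7^64≡1, 7^128≡1, 7^256≡1, 7^512≡1.
Since 695 = 1 + 2 + 4 + 16 + 32 + 128 + 512 in binary, 7^695 ≡ 7·49·1·1·1·1·1 ≡ 43 (mod 100).

43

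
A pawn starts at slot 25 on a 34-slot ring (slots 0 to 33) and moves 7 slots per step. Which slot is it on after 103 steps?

32

103·7 = 721.
721 − 21·34 = 7, so 721 ≡ 7 (mod 34).
(25 + 7) mod 34 = 32.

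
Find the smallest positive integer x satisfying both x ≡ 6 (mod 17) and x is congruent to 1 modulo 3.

x ≡ 1 (mod 3) gives x ∈ {1, 4, 7, 10, 13, 16, 19, 22, …}.
The first of these with x mod 17 = 6 is 40.

40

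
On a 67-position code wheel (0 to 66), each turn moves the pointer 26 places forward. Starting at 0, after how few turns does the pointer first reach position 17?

26⁻¹ ≡ 49 (mod 67) because 26·49 = 1274 = 19·67 + 1.
Multiplying both sides by 49: x ≡ 49·17 = 833 ≡ 29 (mod 67).
Check: 26·29 = 754 = 11·67 + 17.

29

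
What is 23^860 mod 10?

The units digit of 23^n cycles with period 4: 3, 9, 7, 1, …
860 mod 4 = 0, so the last digit matches 3^4 = 1.

1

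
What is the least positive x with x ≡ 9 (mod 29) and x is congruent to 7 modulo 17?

415

x ≡ 7 (mod 17) gives x ∈ {7, 24, 41, 58, 75, 92, 109, 126, …}.
The first of these with x mod 29 = 9 is 415.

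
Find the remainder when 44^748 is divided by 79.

Square-and-reduce mod 79: 44^1≡44, 44^2≡40, 44^4≡20, 44^8≡5, 44^16≡25, 44^32≡72, 44^64≡49, 44^128≡31, 44^256≡13, 44^512≡11.
Since 748 = 4 + 8 + 32 + 64 + 128 + 512 in binary, 44^748 ≡ 20·5·72·49·31·11 ≡ 45 (mod 79).

45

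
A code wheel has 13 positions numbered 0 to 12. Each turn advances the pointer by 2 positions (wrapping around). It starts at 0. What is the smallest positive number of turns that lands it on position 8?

4

2⁻¹ ≡ 7 (mod 13) because 2·7 = 14 = 1·13 + 1.
So x ≡ 7·8 = 56 ≡ 4 (mod 13).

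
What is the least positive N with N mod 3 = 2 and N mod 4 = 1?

x ≡ 2 (mod 3) gives x ∈ {2, 5}.
The first of these with x mod 4 = 1 is 5.

5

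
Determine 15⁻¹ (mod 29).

15·2 = 30 = 1·29 + 1, so 15⁻¹ ≡ 2 (mod 29).

2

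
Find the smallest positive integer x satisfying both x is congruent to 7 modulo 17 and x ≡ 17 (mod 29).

75

Since 29·10 ≡ 1 (mod 17), take x = 17 + 29·((7−17)·10 mod 17) = 17 + 29·2 = 75.
Check: 75 mod 17 = 7, 75 mod 29 = 17.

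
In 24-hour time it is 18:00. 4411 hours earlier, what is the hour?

23

Dividing 4411 by 24 gives quotient 183 and remainder 19.
(18 − 19) mod 24 = 23.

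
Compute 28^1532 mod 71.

Successive squares of 28 mod 71: 28^1≡28, 28^2≡3, 28^4≡9, 28^8≡10, 28^16≡29, 28^32≡60, 28^64≡50, 28^128≡15, 28^256≡12, 28^512≡2, 28^1024≡4.
Since 1532 = 4 + 8 + 16 + 32 + 64 + 128 + 256 + 1024 in binary, 28^1532 ≡ 9·10·29·60·50·15·12·4 ≡ 64 (mod 71).

64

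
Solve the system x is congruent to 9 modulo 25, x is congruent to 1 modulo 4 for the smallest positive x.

x ≡ 1 (mod 4) gives x ∈ {1, 5, 9}.
The first of these with x mod 25 = 9 is 9.

9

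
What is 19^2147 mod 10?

9

Last digits of 9^n: 9, 1 (period 2).
2147 leaves remainder 1 on division by 2, so 19^2147 ends in 9.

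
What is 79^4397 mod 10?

9

Last digits of 9^n: 9, 1 (period 2).
4397 leaves remainder 1 on division by 2, so 79^4397 ends in 9.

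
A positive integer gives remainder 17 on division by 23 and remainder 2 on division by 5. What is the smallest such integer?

x ≡ 2 (mod 5) gives x ∈ {2, 7, 12, 17}.
The first of these with x mod 23 = 17 is 17.

17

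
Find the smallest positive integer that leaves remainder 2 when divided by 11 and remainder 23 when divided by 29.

255

Since 29·8 ≡ 1 (mod 11), take x = 23 + 29·((2−23)·8 mod 11) = 23 + 29·8 = 255.
Check: 255 mod 11 = 2, 255 mod 29 = 23.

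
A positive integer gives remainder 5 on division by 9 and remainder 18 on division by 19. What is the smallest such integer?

x ≡ 5 (mod 9) gives x ∈ {5, 14, 23, 32, 41, 50, 59, 68, …}.
The first of these with x mod 19 = 18 is 113.

113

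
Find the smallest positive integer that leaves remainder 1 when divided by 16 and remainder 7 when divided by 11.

161

Since 11·3 ≡ 1 (mod 16), take x = 7 + 11·((1−7)·3 mod 16) = 7 + 11·14 = 161.
Check: 161 mod 16 = 1, 161 mod 11 = 7.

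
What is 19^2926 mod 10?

The units digit of 19^n cycles with period 2: 9, 1, …
2926 leaves remainder 0 on division by 2, so 19^2926 ends in 1.

1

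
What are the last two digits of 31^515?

By repeated squaring mod 100: 31^1≡31, 31^2≡61, 31^4≡21, 31^8≡41, 31^16≡81, 31^32≡61, 31^64≡21, 31^128≡41, 31^256≡81, 31^512≡61.
515 = 1 + 2 + 512, so 31^515 ≡ 31·61·61 ≡ 51 (mod 100).

51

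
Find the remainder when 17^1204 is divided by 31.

7

By repeated squaring mod 31: 17^1≡17, 17^2≡10, 17^4≡7, 17^8≡18, 17^16≡14, 17^32≡10, 17^64≡7, 17^128≡18, 17^256≡14, 17^512≡10, 17^1024≡7.
Since 1204 = 4 + 16 + 32 + 128 + 1024 in binary, 17^1204 ≡ 7·14·10·18·7 ≡ 7 (mod 31).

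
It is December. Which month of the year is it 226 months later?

October

226 − 18·12 = 10, so 226 ≡ 10 (mod 12).
December + 10 months → October.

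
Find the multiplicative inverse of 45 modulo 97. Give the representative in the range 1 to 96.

97 = 2·45 + 7
45 = 6·7 + 3
7 = 2·3 + 1
3 = 3·1 + 0
Back-substituting gives 45·69 ≡ 1 (mod 97).

69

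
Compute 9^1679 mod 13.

3

Square-and-reduce mod 13: 9^1≡9, 9^2≡3, 9^4≡9, 9^8≡3, 9^16≡9, 9^32≡3, 9^64≡9, 9^128≡3, 9^256≡9, 9^512≡3, 9^1024≡9.
Since 1679 = 1 + 2 + 4 + 8 + 128 + 512 + 1024 in binary, 9^1679 ≡ 9·3·9·3·3·3·9 ≡ 3 (mod 13).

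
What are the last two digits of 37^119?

Square-and-reduce mod 100: 37^1≡37, 37^2≡69, 37^4≡61, 37^8≡21, 37^16≡41, 37^32≡81, 37^64≡61.
Since 119 = 1 + 2 + 4 + 16 + 32 + 64 in binary, 37^119 ≡ 37·69·61·41·81·61 ≡ 73 (mod 100).

73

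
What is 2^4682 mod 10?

4

The units digit of 2^n cycles with period 4: 2, 4, 8, 6, …
4682 mod 4 = 2, so the last digit matches 2^2 = 4.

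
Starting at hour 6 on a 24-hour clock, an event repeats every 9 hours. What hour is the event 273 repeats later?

273·9 = 2457.
Dividing 2457 by 24 gives quotient 102 and remainder 9.
(6 + 9) mod 24 = 15.

15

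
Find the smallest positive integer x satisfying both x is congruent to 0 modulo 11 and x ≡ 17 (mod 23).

x ≡ 0 (mod 11) gives x ∈ {0, 11, 22, 33, 44, 55, 66, 77, …}.
The first of these with x mod 23 = 17 is 132.

132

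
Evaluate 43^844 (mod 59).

By repeated squaring mod 59: 43^1≡43, 43^2≡20, 43^4≡46, 43^8≡51, 43^16≡5, 43^32≡25, 43^64≡35, 43^128≡45, 43^256≡19, 43^512≡7.
Since 844 = 4 + 8 + 64 + 256 + 512 in binary, 43^844 ≡ 46·51·35·19·7 ≡ 25 (mod 59).

25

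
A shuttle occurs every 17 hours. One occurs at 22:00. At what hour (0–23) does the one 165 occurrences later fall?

165·17 = 2805.
Dividing 2805 by 24 gives quotient 116 and remainder 21.
(22 + 21) mod 24 = 19.

19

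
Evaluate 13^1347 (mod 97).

63

Successive squares of 13 mod 97: 13^1≡13, 13^2≡72, 13^4≡43, 13^8≡6, 13^16≡36, 13^32≡35, 13^64≡61, 13^128≡35, 13^256≡61, 13^512≡35, 13^1024≡61.
Since 1347 = 1 + 2 + 64 + 256 + 1024 in binary, 13^1347 ≡ 13·72·61·61·61 ≡ 63 (mod 97).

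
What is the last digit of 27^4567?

Last digits of 7^n: 7, 9, 3, 1 (period 4).
4567 leaves remainder 3 on division by 4, so 27^4567 ends in 3.

3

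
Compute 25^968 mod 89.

1

By repeated squaring mod 89: 25^1≡25, 25^2≡2, 25^4≡4, 25^8≡16, 25^16≡78, 25^32≡32, 25^64≡45, 25^128≡67, 25^256≡39, 25^512≡8.
Since 968 = 8 + 64 + 128 + 256 + 512 in binary, 25^968 ≡ 16·45·67·39·8 ≡ 1 (mod 89).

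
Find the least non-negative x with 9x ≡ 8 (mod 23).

6

9⁻¹ ≡ 18 (mod 23) because 9·18 = 162 = 7·23 + 1.
So x ≡ 18·8 = 144 ≡ 6 (mod 23).
Check: 9·6 = 54 = 2·23 + 8.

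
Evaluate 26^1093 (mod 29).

26

Successive squares of 26 mod 29: 26^1≡26, 26^2≡9, 26^4≡23, 26^8≡7, 26^16≡20, 26^32≡23, 26^64≡7, 26^128≡20, 26^256≡23, 26^512≡7, 26^1024≡20.
1093 = 1 + 4 + 64 + 1024, so 26^1093 ≡ 26·23·7·20 ≡ 26 (mod 29).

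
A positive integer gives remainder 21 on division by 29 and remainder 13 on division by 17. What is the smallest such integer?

x ≡ 13 (mod 17) gives x ∈ {13, 30, 47, 64, 81, 98, 115, 132, …}.
The first of these with x mod 29 = 21 is 166.

166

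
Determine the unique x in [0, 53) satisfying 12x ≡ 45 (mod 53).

12⁻¹ ≡ 31 (mod 53) because 12·31 = 372 = 7·53 + 1.
So x ≡ 31·45 = 1395 ≡ 17 (mod 53).

17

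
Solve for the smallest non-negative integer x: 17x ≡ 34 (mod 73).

2

17⁻¹ ≡ 43 (mod 73) because 17·43 = 731 = 10·73 + 1.
So x ≡ 43·34 = 1462 ≡ 2 (mod 73).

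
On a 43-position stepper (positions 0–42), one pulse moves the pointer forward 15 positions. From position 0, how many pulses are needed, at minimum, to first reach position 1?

23

43 = 2·15 + 13
15 = 1·13 + 2
13 = 6·2 + 1
2 = 2·1 + 0
Back-substituting gives 15·23 ≡ 1 (mod 43).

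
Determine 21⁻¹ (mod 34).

13

21·13 = 273 = 8·34 + 1, so 21⁻¹ ≡ 13 (mod 34).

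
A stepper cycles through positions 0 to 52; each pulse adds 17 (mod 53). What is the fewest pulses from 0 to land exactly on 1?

25

17·25 = 425 = 8·53 + 1, so 17⁻¹ ≡ 25 (mod 53).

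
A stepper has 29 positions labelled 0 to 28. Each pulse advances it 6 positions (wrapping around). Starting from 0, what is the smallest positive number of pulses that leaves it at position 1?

6·5 = 30 = 1·29 + 1, so 6⁻¹ ≡ 5 (mod 29).

5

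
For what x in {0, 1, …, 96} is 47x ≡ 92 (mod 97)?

68

47⁻¹ ≡ 64 (mod 97) because 47·64 = 3008 = 31·97 + 1.
Multiplying both sides by 64: x ≡ 64·92 = 5888 ≡ 68 (mod 97).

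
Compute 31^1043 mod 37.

6

Square-and-reduce mod 37: 31^1≡31, 31^2≡36, 31^4≡1, 31^8≡1, 31^16≡1, 31^32≡1, 31^64≡1, 31^128≡1, 31^256≡1, 31^512≡1, 31^1024≡1.
1043 = 1 + 2 + 16 + 1024, so 31^1043 ≡ 31·36·1·1 ≡ 6 (mod 37).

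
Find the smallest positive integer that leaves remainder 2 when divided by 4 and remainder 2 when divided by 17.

x ≡ 2 (mod 4) gives x ∈ {2}.
The first of these with x mod 17 = 2 is 2.

2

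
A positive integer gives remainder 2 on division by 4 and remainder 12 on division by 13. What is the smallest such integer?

38

Since 13·1 ≡ 1 (mod 4), take x = 12 + 13·((2−12)·1 mod 4) = 12 + 13·2 = 38.
Check: 38 mod 4 = 2, 38 mod 13 = 12.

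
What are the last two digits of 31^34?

Successive squares of 31 mod 100: 31^1≡31, 31^2≡61, 31^4≡21, 31^8≡41, 31^16≡81, 31^32≡61.
Since 34 = 2 + 32 in binary, 31^34 ≡ 61·61 ≡ 21 (mod 100).

21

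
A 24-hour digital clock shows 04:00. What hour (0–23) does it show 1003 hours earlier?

9

1003 − 41·24 = 19, so 1003 ≡ 19 (mod 24).
(4 − 19) mod 24 = 9.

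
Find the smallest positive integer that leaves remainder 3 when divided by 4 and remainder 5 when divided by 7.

x ≡ 3 (mod 4) gives x ∈ {3, 7, 11, 15, 19}.
The first of these with x mod 7 = 5 is 19.

19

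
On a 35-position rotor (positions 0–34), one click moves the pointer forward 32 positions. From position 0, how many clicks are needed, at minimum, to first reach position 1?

32·23 = 736 = 21·35 + 1, so 32⁻¹ ≡ 23 (mod 35).

23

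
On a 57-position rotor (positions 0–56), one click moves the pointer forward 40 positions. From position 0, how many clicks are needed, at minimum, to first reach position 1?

10

57 = 1·40 + 17
40 = 2·17 + 6
17 = 2·6 + 5
6 = 1·5 + 1
5 = 5·1 + 0
Back-substituting gives 40·10 ≡ 1 (mod 57).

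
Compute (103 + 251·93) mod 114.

251·93 = 23343.
23343 = 204·114 + 87, so 23343 mod 114 = 87.
(103 + 87) mod 114 = 76.

76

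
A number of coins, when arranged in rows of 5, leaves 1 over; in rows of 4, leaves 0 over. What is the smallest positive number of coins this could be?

x ≡ 0 (mod 4) gives x ∈ {0, 4, 8, 12, 16}.
The first of these with x mod 5 = 1 is 16.

16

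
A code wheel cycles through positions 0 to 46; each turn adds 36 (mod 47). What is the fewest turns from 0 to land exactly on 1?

47 = 1·36 + 11
36 = 3·11 + 3
11 = 3·3 + 2
3 = 1·2 + 1
2 = 2·1 + 0
Back-substituting gives 36·17 ≡ 1 (mod 47).

17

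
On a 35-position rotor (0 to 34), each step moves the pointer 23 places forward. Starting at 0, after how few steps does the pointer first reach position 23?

23⁻¹ ≡ 32 (mod 35) because 23·32 = 736 = 21·35 + 1.
So x ≡ 32·23 = 736 ≡ 1 (mod 35).

1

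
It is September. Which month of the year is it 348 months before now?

September

348 mod 12 = 0 (since 29·12 = 348).
September − 0 months → September.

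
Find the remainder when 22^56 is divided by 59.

5

Successive squares of 22 mod 59: 22^1≡22, 22^2≡12, 22^4≡26, 22^8≡27, 22^16≡21, 22^32≡28.
56 = 8 + 16 + 32, so 22^56 ≡ 27·21·28 ≡ 5 (mod 59).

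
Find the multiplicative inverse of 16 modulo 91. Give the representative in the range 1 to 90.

74

16·74 = 1184 = 13·91 + 1, so 16⁻¹ ≡ 74 (mod 91).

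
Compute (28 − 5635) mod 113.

5635 = 49·113 + 98, so 5635 mod 113 = 98.
(28 − 98) mod 113 = 43.

43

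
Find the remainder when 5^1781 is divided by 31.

Successive squares of 5 mod 31: 5^1≡5, 5^2≡25, 5^4≡5, 5^8≡25, 5^16≡5, 5^32≡25, 5^64≡5, 5^128≡25, 5^256≡5, 5^512≡25, 5^1024≡5.
1781 = 1 + 4 + 16 + 32 + 64 + 128 + 512 + 1024, so 5^1781 ≡ 5·5·5·25·5·25·25·5 ≡ 25 (mod 31).

25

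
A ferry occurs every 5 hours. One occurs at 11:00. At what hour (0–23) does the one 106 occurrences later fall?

13

106·5 = 530.
Dividing 530 by 24 gives quotient 22 and remainder 2.
(11 + 2) mod 24 = 13.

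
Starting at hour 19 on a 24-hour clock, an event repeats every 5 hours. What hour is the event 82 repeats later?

82·5 = 410.
Dividing 410 by 24 gives quotient 17 and remainder 2.
(19 + 2) mod 24 = 21.

21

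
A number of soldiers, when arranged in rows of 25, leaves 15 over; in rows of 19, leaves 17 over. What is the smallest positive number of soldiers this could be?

Since 19·4 ≡ 1 (mod 25), take x = 17 + 19·((15−17)·4 mod 25) = 17 + 19·17 = 340.
Check: 340 mod 25 = 15, 340 mod 19 = 17.

340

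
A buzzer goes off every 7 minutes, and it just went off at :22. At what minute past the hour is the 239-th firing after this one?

239·7 = 1673.
Dividing 1673 by 60 gives quotient 27 and remainder 53.
(22 + 53) mod 60 = 15.

15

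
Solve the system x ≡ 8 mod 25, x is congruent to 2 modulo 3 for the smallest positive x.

x ≡ 2 (mod 3) gives x ∈ {2, 5, 8}.
The first of these with x mod 25 = 8 is 8.

8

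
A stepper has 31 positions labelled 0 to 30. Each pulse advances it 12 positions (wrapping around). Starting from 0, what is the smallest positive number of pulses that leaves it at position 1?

13

12·13 = 156 = 5·31 + 1, so 12⁻¹ ≡ 13 (mod 31).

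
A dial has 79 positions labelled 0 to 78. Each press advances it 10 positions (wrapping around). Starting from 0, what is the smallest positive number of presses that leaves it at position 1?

10·8 = 80 = 1·79 + 1, so 10⁻¹ ≡ 8 (mod 79).

8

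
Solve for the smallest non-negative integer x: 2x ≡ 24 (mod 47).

The inverse of 2 mod 47 is 24 (since 2·24 = 48 ≡ 1).
So x ≡ 24·24 = 576 ≡ 12 (mod 47).

12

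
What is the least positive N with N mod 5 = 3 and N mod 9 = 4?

x ≡ 3 (mod 5) gives x ∈ {3, 8, 13}.
The first of these with x mod 9 = 4 is 13.

13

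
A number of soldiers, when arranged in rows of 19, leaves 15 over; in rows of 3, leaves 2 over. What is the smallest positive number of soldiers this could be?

x ≡ 2 (mod 3) gives x ∈ {2, 5, 8, 11, 14, 17, 20, 23, …}.
The first of these with x mod 19 = 15 is 53.

53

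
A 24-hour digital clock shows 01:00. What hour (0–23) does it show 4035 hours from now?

Dividing 4035 by 24 gives quotient 168 and remainder 3.
(1 + 3) mod 24 = 4.

4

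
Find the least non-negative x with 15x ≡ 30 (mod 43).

15⁻¹ ≡ 23 (mod 43) because 15·23 = 345 = 8·43 + 1.
Multiplying both sides by 23: x ≡ 23·30 = 690 ≡ 2 (mod 43).

2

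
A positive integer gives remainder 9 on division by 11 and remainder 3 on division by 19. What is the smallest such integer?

174

x ≡ 9 (mod 11) gives x ∈ {9, 20, 31, 42, 53, 64, 75, 86, …}.
The first of these with x mod 19 = 3 is 174.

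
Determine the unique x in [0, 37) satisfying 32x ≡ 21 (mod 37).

32⁻¹ ≡ 22 (mod 37) because 32·22 = 704 = 19·37 + 1.
Multiplying both sides by 22: x ≡ 22·21 = 462 ≡ 18 (mod 37).

18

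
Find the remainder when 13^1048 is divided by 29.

23

By repeated squaring mod 29: 13^1≡13, 13^2≡24, 13^4≡25, 13^8≡16, 13^16≡24, 13^32≡25, 13^64≡16, 13^128≡24, 13^256≡25, 13^512≡16, 13^1024≡24.
1048 = 8 + 16 + 1024, so 13^1048 ≡ 16·24·24 ≡ 23 (mod 29).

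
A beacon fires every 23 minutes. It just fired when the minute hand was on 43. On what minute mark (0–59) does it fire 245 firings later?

245·23 = 5635.
5635 mod 60 = 55 (since 93·60 = 5580).
(43 + 55) mod 60 = 38.

38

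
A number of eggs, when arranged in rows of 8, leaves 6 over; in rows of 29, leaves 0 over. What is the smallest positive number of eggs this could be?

174

x ≡ 6 (mod 8) gives x ∈ {6, 14, 22, 30, 38, 46, 54, 62, …}.
The first of these with x mod 29 = 0 is 174.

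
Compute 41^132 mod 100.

Successive squares of 41 mod 100: 41^1≡41, 41^2≡81, 41^4≡61, 41^8≡21, 41^16≡41, 41^32≡81, 41^64≡61, 41^128≡21.
132 = 4 + 128, so 41^132 ≡ 61·21 ≡ 81 (mod 100).

81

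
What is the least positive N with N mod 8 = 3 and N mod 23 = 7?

Since 23·7 ≡ 1 (mod 8), take x = 7 + 23·((3−7)·7 mod 8) = 7 + 23·4 = 99.
Check: 99 mod 8 = 3, 99 mod 23 = 7.

99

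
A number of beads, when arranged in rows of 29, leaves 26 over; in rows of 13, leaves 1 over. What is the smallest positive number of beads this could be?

287

Since 13·9 ≡ 1 (mod 29), take x = 1 + 13·((26−1)·9 mod 29) = 1 + 13·22 = 287.
Check: 287 mod 29 = 26, 287 mod 13 = 1.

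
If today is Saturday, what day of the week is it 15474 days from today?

Wednesday

15474 − 2210·7 = 4, so 15474 ≡ 4 (mod 7).
Saturday + 4 days → Wednesday.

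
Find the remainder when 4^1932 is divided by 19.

By repeated squaring mod 19: 4^1≡4, 4^2≡16, 4^4≡9, 4^8≡5, 4^16≡6, 4^32≡17, 4^64≡4, 4^128≡16, 4^256≡9, 4^512≡5, 4^1024≡6.
Since 1932 = 4 + 8 + 128 + 256 + 512 + 1024 in binary, 4^1932 ≡ 9·5·16·9·5·6 ≡ 11 (mod 19).

11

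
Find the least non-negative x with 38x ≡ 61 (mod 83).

30

38⁻¹ ≡ 59 (mod 83) because 38·59 = 2242 = 27·83 + 1.
So x ≡ 59·61 = 3599 ≡ 30 (mod 83).
Check: 38·30 = 1140 = 13·83 + 61.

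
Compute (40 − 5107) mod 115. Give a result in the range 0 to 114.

108

5107 = 44·115 + 47, so 5107 mod 115 = 47.
(40 − 47) mod 115 = 108.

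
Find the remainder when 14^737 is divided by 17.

By repeated squaring mod 17: 14^1≡14, 14^2≡9, 14^4≡13, 14^8≡16, 14^16≡1, 14^32≡1, 14^64≡1, 14^128≡1, 14^256≡1, 14^512≡1.
737 = 1 + 32 + 64 + 128 + 512, so 14^737 ≡ 14·1·1·1·1 ≡ 14 (mod 17).

14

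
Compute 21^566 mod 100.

21

By repeated squaring mod 100: 21^1≡21, 21^2≡41, 21^4≡81, 21^8≡61, 21^16≡21, 21^32≡41, 21^64≡81, 21^128≡61, 21^256≡21, 21^512≡41.
Since 566 = 2 + 4 + 16 + 32 + 512 in binary, 21^566 ≡ 41·81·21·41·41 ≡ 21 (mod 100).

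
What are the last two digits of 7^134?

49

Successive squares of 7 mod 100: 7^1≡7, 7^2≡49, 7^4≡1, 7^8≡1, 7^16≡1, 7^32≡1, 7^64≡1, 7^128≡1.
134 = 2 + 4 + 128, so 7^134 ≡ 49·1·1 ≡ 49 (mod 100).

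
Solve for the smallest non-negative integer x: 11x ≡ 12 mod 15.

12

The inverse of 11 mod 15 is 11 (since 11·11 = 121 ≡ 1).
So x ≡ 11·12 = 132 ≡ 12 (mod 15).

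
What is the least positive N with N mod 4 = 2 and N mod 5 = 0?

10

x ≡ 2 (mod 4) gives x ∈ {2, 6, 10}.
The first of these with x mod 5 = 0 is 10.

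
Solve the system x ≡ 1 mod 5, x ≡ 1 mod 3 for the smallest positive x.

x ≡ 1 (mod 3) gives x ∈ {1}.
The first of these with x mod 5 = 1 is 1.

1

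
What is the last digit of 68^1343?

2

Powers of 8 mod 10 repeat with period 4: 8, 4, 2, 6.
1343 leaves remainder 3 on division by 4, so 68^1343 ends in 2.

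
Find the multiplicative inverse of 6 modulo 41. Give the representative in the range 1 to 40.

6·7 = 42 = 1·41 + 1, so 6⁻¹ ≡ 7 (mod 41).

7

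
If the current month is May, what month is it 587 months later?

587 − 48·12 = 11, so 587 ≡ 11 (mod 12).
May + 11 months → April.

April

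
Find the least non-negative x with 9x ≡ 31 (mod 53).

9⁻¹ ≡ 6 (mod 53) because 9·6 = 54 = 1·53 + 1.
Multiplying both sides by 6: x ≡ 6·31 = 186 ≡ 27 (mod 53).

27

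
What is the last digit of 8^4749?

8

Last digits of 8^n: 8, 4, 2, 6 (period 4).
4749 leaves remainder 1 on division by 4, so 8^4749 ends in 8.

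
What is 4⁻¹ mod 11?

3

11 = 2·4 + 3
4 = 1·3 + 1
3 = 3·1 + 0
Back-substituting gives 4·3 ≡ 1 (mod 11).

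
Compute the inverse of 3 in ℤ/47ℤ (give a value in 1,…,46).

16

3·16 = 48 = 1·47 + 1, so 3⁻¹ ≡ 16 (mod 47).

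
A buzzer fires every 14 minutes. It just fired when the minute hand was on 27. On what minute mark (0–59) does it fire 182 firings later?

182·14 = 2548.
Dividing 2548 by 60 gives quotient 42 and remainder 28.
(27 + 28) mod 60 = 55.

55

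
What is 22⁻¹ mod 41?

22·28 = 616 = 15·41 + 1, so 22⁻¹ ≡ 28 (mod 41).

28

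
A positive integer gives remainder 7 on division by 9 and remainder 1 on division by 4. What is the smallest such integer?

25

x ≡ 1 (mod 4) gives x ∈ {1, 5, 9, 13, 17, 21, 25}.
The first of these with x mod 9 = 7 is 25.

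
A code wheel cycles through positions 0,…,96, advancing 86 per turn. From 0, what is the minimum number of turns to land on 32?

50

The inverse of 86 mod 97 is 44 (since 86·44 = 3784 ≡ 1).
So x ≡ 44·32 = 1408 ≡ 50 (mod 97).
Check: 86·50 = 4300 = 44·97 + 32.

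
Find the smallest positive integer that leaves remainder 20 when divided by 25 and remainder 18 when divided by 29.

395

x ≡ 20 (mod 25) gives x ∈ {20, 45, 70, 95, 120, 145, 170, 195, …}.
The first of these with x mod 29 = 18 is 395.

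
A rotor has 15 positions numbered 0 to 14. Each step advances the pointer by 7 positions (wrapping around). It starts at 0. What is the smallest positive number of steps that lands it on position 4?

7

7⁻¹ ≡ 13 (mod 15) because 7·13 = 91 = 6·15 + 1.
So x ≡ 13·4 = 52 ≡ 7 (mod 15).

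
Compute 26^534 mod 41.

8

Successive squares of 26 mod 41: 26^1≡26, 26^2≡20, 26^4≡31, 26^8≡18, 26^16≡37, 26^32≡16, 26^64≡10, 26^128≡18, 26^256≡37, 26^512≡16.
534 = 2 + 4 + 16 + 512, so 26^534 ≡ 20·31·37·16 ≡ 8 (mod 41).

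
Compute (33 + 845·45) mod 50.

845·45 = 38025.
38025 = 760·50 + 25, so 38025 mod 50 = 25.
(33 + 25) mod 50 = 8.

8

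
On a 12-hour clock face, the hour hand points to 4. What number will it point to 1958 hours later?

6

1958 = 163·12 + 2, so 1958 mod 12 = 2.
4 + 2 → 6 on a 12-hour dial.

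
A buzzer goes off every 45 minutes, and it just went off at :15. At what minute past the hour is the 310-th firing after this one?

310·45 = 13950.
Dividing 13950 by 60 gives quotient 232 and remainder 30.
(15 + 30) mod 60 = 45.

45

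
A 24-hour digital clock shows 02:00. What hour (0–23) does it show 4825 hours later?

4825 = 201·24 + 1, so 4825 mod 24 = 1.
(2 + 1) mod 24 = 3.

3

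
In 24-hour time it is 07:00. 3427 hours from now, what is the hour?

2

Dividing 3427 by 24 gives quotient 142 and remainder 19.
(7 + 19) mod 24 = 2.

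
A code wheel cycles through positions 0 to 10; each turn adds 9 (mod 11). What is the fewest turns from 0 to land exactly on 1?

5

9·5 = 45 = 4·11 + 1, so 9⁻¹ ≡ 5 (mod 11).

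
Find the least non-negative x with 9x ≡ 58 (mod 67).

66

The inverse of 9 mod 67 is 15 (since 9·15 = 135 ≡ 1).
Multiplying both sides by 15: x ≡ 15·58 = 870 ≡ 66 (mod 67).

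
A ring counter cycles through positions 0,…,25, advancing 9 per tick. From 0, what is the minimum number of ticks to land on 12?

The inverse of 9 mod 26 is 3 (since 9·3 = 27 ≡ 1).
Multiplying both sides by 3: x ≡ 3·12 = 36 ≡ 10 (mod 26).
Check: 9·10 = 90 = 3·26 + 12.

10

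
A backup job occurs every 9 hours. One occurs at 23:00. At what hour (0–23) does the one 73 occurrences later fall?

8

73·9 = 657.
657 mod 24 = 9 (since 27·24 = 648).
(23 + 9) mod 24 = 8.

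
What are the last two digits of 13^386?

09

Square-and-reduce mod 100: 13^1≡13, 13^2≡69, 13^4≡61, 13^8≡21, 13^16≡41, 13^32≡81, 13^64≡61, 13^128≡21, 13^256≡41.
Since 386 = 2 + 128 + 256 in binary, 13^386 ≡ 69·21·41 ≡ 9 (mod 100).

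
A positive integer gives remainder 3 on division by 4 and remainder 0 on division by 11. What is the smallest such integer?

x ≡ 3 (mod 4) gives x ∈ {3, 7, 11}.
The first of these with x mod 11 = 0 is 11.

11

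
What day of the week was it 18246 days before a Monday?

Thursday

Dividing 18246 by 7 gives quotient 2606 and remainder 4.
Monday − 4 days → Thursday.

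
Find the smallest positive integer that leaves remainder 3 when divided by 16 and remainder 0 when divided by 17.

Since 17·1 ≡ 1 (mod 16), take x = 0 + 17·((3−0)·1 mod 16) = 0 + 17·3 = 51.
Check: 51 mod 16 = 3, 51 mod 17 = 0.

51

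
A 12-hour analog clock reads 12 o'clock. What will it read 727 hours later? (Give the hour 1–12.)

7

727 − 60·12 = 7, so 727 ≡ 7 (mod 12).
12 + 7 → 7 on a 12-hour dial.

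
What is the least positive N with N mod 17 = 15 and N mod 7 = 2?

100

x ≡ 2 (mod 7) gives x ∈ {2, 9, 16, 23, 30, 37, 44, 51, …}.
The first of these with x mod 17 = 15 is 100.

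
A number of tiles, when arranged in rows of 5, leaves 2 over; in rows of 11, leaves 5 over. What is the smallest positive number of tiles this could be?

Since 11·1 ≡ 1 (mod 5), take x = 5 + 11·((2−5)·1 mod 5) = 5 + 11·2 = 27.
Check: 27 mod 5 = 2, 27 mod 11 = 5.

27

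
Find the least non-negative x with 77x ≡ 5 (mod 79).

37

The inverse of 77 mod 79 is 39 (since 77·39 = 3003 ≡ 1).
So x ≡ 39·5 = 195 ≡ 37 (mod 79).
Check: 77·37 = 2849 = 36·79 + 5.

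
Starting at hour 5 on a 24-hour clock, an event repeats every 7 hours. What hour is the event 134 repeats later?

134·7 = 938.
938 = 39·24 + 2, so 938 mod 24 = 2.
(5 + 2) mod 24 = 7.

7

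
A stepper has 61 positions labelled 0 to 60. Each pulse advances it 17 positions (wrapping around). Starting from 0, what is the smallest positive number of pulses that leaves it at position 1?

61 = 3·17 + 10
17 = 1·10 + 7
10 = 1·7 + 3
7 = 2·3 + 1
3 = 3·1 + 0
Back-substituting gives 17·18 ≡ 1 (mod 61).

18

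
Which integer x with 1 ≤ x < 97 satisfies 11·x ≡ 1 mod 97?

53

11·53 = 583 = 6·97 + 1, so 11⁻¹ ≡ 53 (mod 97).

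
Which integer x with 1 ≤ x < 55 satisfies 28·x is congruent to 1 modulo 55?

55 = 1·28 + 27
28 = 1·27 + 1
27 = 27·1 + 0
Back-substituting gives 28·2 ≡ 1 (mod 55).

2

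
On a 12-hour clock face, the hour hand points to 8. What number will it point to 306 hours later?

2

306 mod 12 = 6 (since 25·12 = 300).
8 + 6 → 2 on a 12-hour dial.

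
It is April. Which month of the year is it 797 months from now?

September

797 = 66·12 + 5, so 797 mod 12 = 5.
April + 5 months → September.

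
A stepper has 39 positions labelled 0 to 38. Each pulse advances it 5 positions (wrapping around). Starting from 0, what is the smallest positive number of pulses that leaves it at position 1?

8

5·8 = 40 = 1·39 + 1, so 5⁻¹ ≡ 8 (mod 39).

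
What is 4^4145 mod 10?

Last digits of 4^n: 4, 6 (period 2).
4145 mod 2 = 1, so the last digit matches 4^1 = 4.

4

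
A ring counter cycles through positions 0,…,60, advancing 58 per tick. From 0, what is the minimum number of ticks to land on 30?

51

The inverse of 58 mod 61 is 20 (since 58·20 = 1160 ≡ 1).
Multiplying both sides by 20: x ≡ 20·30 = 600 ≡ 51 (mod 61).
Check: 58·51 = 2958 = 48·61 + 30.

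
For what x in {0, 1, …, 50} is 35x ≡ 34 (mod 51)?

17

The inverse of 35 mod 51 is 35 (since 35·35 = 1225 ≡ 1).
Multiplying both sides by 35: x ≡ 35·34 = 1190 ≡ 17 (mod 51).
Check: 35·17 = 595 = 11·51 + 34.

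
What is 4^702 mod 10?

Last digits of 4^n: 4, 6 (period 2).
702 mod 2 = 0, so the last digit matches 4^2 = 6.

6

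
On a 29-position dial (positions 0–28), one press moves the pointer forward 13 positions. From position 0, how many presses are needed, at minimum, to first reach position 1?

9

13·9 = 117 = 4·29 + 1, so 13⁻¹ ≡ 9 (mod 29).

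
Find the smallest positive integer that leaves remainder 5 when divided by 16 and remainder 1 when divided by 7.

Since 7·7 ≡ 1 (mod 16), take x = 1 + 7·((5−1)·7 mod 16) = 1 + 7·12 = 85.
Check: 85 mod 16 = 5, 85 mod 7 = 1.

85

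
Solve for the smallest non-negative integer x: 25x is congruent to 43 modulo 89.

48

25⁻¹ ≡ 57 (mod 89) because 25·57 = 1425 = 16·89 + 1.
So x ≡ 57·43 = 2451 ≡ 48 (mod 89).
Check: 25·48 = 1200 = 13·89 + 43.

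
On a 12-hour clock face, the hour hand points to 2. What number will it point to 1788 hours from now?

Dividing 1788 by 12 gives quotient 149 and remainder 0.
2 + 0 → 2 on a 12-hour dial.

2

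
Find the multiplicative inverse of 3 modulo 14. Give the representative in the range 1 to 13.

3·5 = 15 = 1·14 + 1, so 3⁻¹ ≡ 5 (mod 14).

5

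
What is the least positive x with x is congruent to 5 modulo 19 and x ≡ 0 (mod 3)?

x ≡ 0 (mod 3) gives x ∈ {0, 3, 6, 9, 12, 15, 18, 21, …}.
The first of these with x mod 19 = 5 is 24.

24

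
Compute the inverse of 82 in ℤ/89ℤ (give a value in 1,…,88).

82·38 = 3116 = 35·89 + 1, so 82⁻¹ ≡ 38 (mod 89).

38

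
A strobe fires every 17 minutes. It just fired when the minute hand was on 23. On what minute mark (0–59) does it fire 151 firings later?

151·17 = 2567.
2567 mod 60 = 47 (since 42·60 = 2520).
(23 + 47) mod 60 = 10.

10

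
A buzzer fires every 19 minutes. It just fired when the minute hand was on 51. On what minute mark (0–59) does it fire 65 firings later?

26

65·19 = 1235.
1235 − 20·60 = 35, so 1235 ≡ 35 (mod 60).
(51 + 35) mod 60 = 26.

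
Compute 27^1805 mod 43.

8

Successive squares of 27 mod 43: 27^1≡27, 27^2≡41, 27^4≡4, 27^8≡16, 27^16≡41, 27^32≡4, 27^64≡16, 27^128≡41, 27^256≡4, 27^512≡16, 27^1024≡41.
Since 1805 = 1 + 4 + 8 + 256 + 512 + 1024 in binary, 27^1805 ≡ 27·4·16·4·16·41 ≡ 8 (mod 43).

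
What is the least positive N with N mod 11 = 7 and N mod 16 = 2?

18

x ≡ 7 (mod 11) gives x ∈ {7, 18}.
The first of these with x mod 16 = 2 is 18.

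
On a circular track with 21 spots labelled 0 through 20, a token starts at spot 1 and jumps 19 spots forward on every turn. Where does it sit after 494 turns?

494·19 = 9386.
9386 = 446·21 + 20, so 9386 mod 21 = 20.
(1 + 20) mod 21 = 0.

0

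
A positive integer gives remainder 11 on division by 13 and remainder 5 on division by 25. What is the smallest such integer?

180

Since 25·12 ≡ 1 (mod 13), take x = 5 + 25·((11−5)·12 mod 13) = 5 + 25·7 = 180.
Check: 180 mod 13 = 11, 180 mod 25 = 5.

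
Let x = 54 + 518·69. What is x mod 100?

518·69 = 35742.
35742 − 357·100 = 42, so 35742 ≡ 42 (mod 100).
(54 + 42) mod 100 = 96.

96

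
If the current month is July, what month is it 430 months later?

Dividing 430 by 12 gives quotient 35 and remainder 10.
July + 10 months → May.

May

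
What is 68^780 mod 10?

6

The units digit of 68^n cycles with period 4: 8, 4, 2, 6, …
780 leaves remainder 0 on division by 4, so 68^780 ends in 6.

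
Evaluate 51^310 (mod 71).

45

Successive squares of 51 mod 71: 51^1≡51, 51^2≡45, 51^4≡37, 51^8≡20, 51^16≡45, 51^32≡37, 51^64≡20, 51^128≡45, 51^256≡37.
Since 310 = 2 + 4 + 16 + 32 + 256 in binary, 51^310 ≡ 45·37·45·37·37 ≡ 45 (mod 71).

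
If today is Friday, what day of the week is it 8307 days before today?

Sunday

8307 − 1186·7 = 5, so 8307 ≡ 5 (mod 7).
Friday − 5 days → Sunday.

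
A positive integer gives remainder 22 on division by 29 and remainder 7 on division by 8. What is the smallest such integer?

167

Since 8·11 ≡ 1 (mod 29), take x = 7 + 8·((22−7)·11 mod 29) = 7 + 8·20 = 167.
Check: 167 mod 29 = 22, 167 mod 8 = 7.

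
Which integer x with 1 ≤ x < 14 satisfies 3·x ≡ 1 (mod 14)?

5

14 = 4·3 + 2
3 = 1·2 + 1
2 = 2·1 + 0
Back-substituting gives 3·5 ≡ 1 (mod 14).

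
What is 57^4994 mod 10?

The units digit of 57^n cycles with period 4: 7, 9, 3, 1, …
4994 leaves remainder 2 on division by 4, so 57^4994 ends in 9.

9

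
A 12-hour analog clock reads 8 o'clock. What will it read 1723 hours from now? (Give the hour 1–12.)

3

1723 = 143·12 + 7, so 1723 mod 12 = 7.
8 + 7 → 3 on a 12-hour dial.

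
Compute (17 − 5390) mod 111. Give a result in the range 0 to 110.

66

5390 − 48·111 = 62, so 5390 ≡ 62 (mod 111).
(17 − 62) mod 111 = 66.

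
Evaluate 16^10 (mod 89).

39

Successive squares of 16 mod 89: 16^1≡16, 16^2≡78, 16^4≡32, 16^8≡45.
10 = 2 + 8, so 16^10 ≡ 78·45 ≡ 39 (mod 89).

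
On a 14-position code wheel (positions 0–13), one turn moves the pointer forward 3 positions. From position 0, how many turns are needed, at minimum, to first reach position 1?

5

3·5 = 15 = 1·14 + 1, so 3⁻¹ ≡ 5 (mod 14).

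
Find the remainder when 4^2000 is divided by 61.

13

Successive squares of 4 mod 61: 4^1≡4, 4^2≡16, 4^4≡12, 4^8≡22, 4^16≡57, 4^32≡16, 4^64≡12, 4^128≡22, 4^256≡57, 4^512≡16, 4^1024≡12.
Since 2000 = 16 + 64 + 128 + 256 + 512 + 1024 in binary, 4^2000 ≡ 57·12·22·57·16·12 ≡ 13 (mod 61).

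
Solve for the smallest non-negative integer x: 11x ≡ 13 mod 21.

5

The inverse of 11 mod 21 is 2 (since 11·2 = 22 ≡ 1).
So x ≡ 2·13 = 26 ≡ 5 (mod 21).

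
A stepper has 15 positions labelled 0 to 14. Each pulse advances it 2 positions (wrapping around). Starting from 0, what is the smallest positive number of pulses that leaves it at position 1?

8

15 = 7·2 + 1
2 = 2·1 + 0
Back-substituting gives 2·8 ≡ 1 (mod 15).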